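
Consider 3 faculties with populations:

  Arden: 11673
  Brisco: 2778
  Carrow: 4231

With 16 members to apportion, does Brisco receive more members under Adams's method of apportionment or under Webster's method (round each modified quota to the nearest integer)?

Adams

Adams: Arden 9, Brisco 3, Carrow 4.
Webster: Arden 10, Brisco 2, Carrow 4.
Brisco gets 3 under Adams and 2 under Webster.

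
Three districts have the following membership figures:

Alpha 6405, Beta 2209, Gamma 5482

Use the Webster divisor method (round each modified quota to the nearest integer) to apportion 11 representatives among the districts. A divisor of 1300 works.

Alpha 5, Beta 2, Gamma 4

With modified divisor 1300: modified quotas Alpha 4.927, Beta 1.699, Gamma 4.217.
Rounding to the nearest integer: Alpha 5, Beta 2, Gamma 4 (total 11).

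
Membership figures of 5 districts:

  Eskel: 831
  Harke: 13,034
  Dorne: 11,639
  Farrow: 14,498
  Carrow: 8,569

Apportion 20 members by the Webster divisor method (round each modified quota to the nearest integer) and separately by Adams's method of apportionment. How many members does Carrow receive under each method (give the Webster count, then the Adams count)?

4 and 3

Webster: Eskel 0, Harke 5, Dorne 5, Farrow 6, Carrow 4.
Adams: Eskel 1, Harke 5, Dorne 5, Farrow 6, Carrow 3.
Carrow gets 4 under Webster and 3 under Adams.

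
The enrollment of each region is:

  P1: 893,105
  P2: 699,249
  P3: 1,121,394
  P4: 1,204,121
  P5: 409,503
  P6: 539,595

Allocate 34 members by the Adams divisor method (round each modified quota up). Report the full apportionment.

P1: 6, P2: 5, P3: 8, P4: 8, P5: 3, P6: 4

Standard divisor 4866967/34 ≈ 143146.088; standard quotas: P1 6.239, P2 4.885, P3 7.834, P4 8.412, P5 2.861, P6 3.770.
Rounding up gives 7, 5, 8, 9, 3, 4 = 36 seats, so the divisor must be adjusted.
With modified divisor 155400: modified quotas P1 5.747, P2 4.500, P3 7.216, P4 7.749, P5 2.635, P6 3.472.
Rounding up: P1 6, P2 5, P3 8, P4 8, P5 3, P6 4 (total 34).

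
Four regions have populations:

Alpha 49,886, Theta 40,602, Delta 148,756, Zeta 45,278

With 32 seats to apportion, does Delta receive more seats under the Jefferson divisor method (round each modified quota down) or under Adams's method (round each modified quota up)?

Jefferson: Alpha 6, Theta 4, Delta 17, Zeta 5.
Adams: Alpha 6, Theta 5, Delta 16, Zeta 5.
Delta gets 17 under Jefferson and 16 under Adams.

Jefferson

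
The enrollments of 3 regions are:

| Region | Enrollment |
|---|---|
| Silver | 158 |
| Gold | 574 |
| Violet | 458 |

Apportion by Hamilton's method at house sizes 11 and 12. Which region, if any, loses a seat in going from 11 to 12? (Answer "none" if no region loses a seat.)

Silver

At 11 seats: Silver 2, Gold 5, Violet 4.
At 12 seats: Silver 1, Gold 6, Violet 5.
Silver drops from 2 to 1.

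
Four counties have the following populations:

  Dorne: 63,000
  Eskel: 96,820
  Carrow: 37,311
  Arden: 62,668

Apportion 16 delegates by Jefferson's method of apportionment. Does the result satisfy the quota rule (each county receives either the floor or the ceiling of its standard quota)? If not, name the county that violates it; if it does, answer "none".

Standard quotas: Dorne 3.880, Eskel 5.963, Carrow 2.298, Arden 3.859.
Jefferson allocation: Dorne 4, Eskel 6, Carrow 2, Arden 4.
Every allocation lies between the lower and upper quota.

none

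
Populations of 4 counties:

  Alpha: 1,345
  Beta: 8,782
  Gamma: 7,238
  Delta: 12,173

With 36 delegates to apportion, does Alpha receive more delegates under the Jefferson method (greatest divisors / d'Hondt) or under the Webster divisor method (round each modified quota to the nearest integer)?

Jefferson: Alpha 1, Beta 11, Gamma 9, Delta 15.
Webster: Alpha 2, Beta 10, Gamma 9, Delta 15.
Alpha gets 1 under Jefferson and 2 under Webster.

Webster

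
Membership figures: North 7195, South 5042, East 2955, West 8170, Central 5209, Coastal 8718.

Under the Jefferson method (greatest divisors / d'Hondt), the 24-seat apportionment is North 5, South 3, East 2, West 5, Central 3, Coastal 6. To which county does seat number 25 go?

West

Priority for the next seat is population ÷ (current seats + 1).
Priorities: North 1199.167, South 1260.500, East 985.000, West 1361.667, Central 1302.250, Coastal 1245.429.
Highest priority: West.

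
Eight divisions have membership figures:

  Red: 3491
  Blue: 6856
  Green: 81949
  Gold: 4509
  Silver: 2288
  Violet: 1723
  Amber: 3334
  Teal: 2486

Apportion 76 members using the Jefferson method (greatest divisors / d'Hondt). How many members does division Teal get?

Standard divisor 106636/76 ≈ 1403.105; standard quotas: Red 2.488, Blue 4.886, Green 58.405, Gold 3.214, Silver 1.631, Violet 1.228, Amber 2.376, Teal 1.772.
Rounding down gives 2, 4, 58, 3, 1, 1, 2, 1 = 72 seats, so the divisor must be adjusted.
With modified divisor 1330: modified quotas Red 2.625, Blue 5.155, Green 61.616, Gold 3.390, Silver 1.720, Violet 1.295, Amber 2.507, Teal 1.869.
Rounding down: Red 2, Blue 5, Green 61, Gold 3, Silver 1, Violet 1, Amber 2, Teal 1 (total 76).
Teal receives 1.

1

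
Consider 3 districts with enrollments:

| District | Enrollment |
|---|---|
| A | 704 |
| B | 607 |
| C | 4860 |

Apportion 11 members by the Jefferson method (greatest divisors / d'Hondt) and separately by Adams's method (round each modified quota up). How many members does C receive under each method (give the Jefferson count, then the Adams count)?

9 and 8

Jefferson: A 1, B 1, C 9.
Adams: A 2, B 1, C 8.
C gets 9 under Jefferson and 8 under Adams.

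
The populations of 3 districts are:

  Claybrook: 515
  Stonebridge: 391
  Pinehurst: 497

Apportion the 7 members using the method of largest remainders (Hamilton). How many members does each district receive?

Total 1403; standard divisor 1403/7 ≈ 200.429.
Standard quotas: Claybrook 2.569, Stonebridge 1.951, Pinehurst 2.480.
Lower quotas: Claybrook 2, Stonebridge 1, Pinehurst 2 (sum 5, leaving 2 seats).
Remainders in descending order: Stonebridge 0.951, Claybrook 0.569, Pinehurst 0.480.
Largest remainders: Stonebridge, Claybrook receive the extra seats.

Claybrook=3; Stonebridge=2; Pinehurst=2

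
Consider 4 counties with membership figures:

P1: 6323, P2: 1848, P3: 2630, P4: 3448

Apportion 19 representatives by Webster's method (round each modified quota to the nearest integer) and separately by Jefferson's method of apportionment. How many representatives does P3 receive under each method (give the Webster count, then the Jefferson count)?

4 and 3

Webster: P1 8, P2 2, P3 4, P4 5.
Jefferson: P1 9, P2 2, P3 3, P4 5.
P3 gets 4 under Webster and 3 under Jefferson.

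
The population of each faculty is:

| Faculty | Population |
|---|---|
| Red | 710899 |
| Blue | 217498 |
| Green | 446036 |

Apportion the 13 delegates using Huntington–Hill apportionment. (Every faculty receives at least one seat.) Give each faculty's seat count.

With divisor 104715: modified quotas Red 6.789, Blue 2.077, Green 4.260.
Geometric-mean thresholds: Red √(6·7)=6.481, Blue √(2·3)=2.449, Green √(4·5)=4.472.
Each quota rounded against its threshold gives Red 7, Blue 2, Green 4 (total 13).

Red: 7, Blue: 2, Green: 4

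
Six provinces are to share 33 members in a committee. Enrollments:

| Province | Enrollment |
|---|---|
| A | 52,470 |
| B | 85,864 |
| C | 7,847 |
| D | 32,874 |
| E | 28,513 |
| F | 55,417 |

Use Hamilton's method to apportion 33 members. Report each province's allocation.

A 7; B 11; C 1; D 4; E 3; F 7

The standard divisor is 262985/33 ≈ 7969.242.
Standard quotas: A 6.5841, B 10.7744, C 0.9847, D 4.1251, E 3.5779, F 6.9539.
Lower quotas: A 6, B 10, C 0, D 4, E 3, F 6 (sum 29, leaving 4 seats).
Remainders in descending order: C 0.9847, F 0.9539, B 0.7744, A 0.5841, E 0.5779, D 0.1251.
Largest remainders: C, F, B, A receive the extra seats.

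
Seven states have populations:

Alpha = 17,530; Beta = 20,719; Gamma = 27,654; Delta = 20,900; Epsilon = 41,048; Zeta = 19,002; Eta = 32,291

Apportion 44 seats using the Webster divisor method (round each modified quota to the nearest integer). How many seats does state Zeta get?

5

Standard divisor 179144/44 ≈ 4071.455; standard quotas: Alpha 4.306, Beta 5.089, Gamma 6.792, Delta 5.133, Epsilon 10.082, Zeta 4.667, Eta 7.931.
Rounding to the nearest integer gives Alpha 4, Beta 5, Gamma 7, Delta 5, Epsilon 10, Zeta 5, Eta 8 — total 44, matching the house size, so no adjustment is needed.
Zeta receives 5.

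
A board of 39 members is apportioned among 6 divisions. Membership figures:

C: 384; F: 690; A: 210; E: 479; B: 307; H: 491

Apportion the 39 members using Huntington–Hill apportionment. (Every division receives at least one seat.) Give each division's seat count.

With divisor 65.7: modified quotas C 5.845, F 10.502, A 3.196, E 7.291, B 4.673, H 7.473.
Geometric-mean thresholds: C √(5·6)=5.477, F √(10·11)=10.488, A √(3·4)=3.464, E √(7·8)=7.483, B √(4·5)=4.472, H √(7·8)=7.483.
Each quota rounded against its threshold gives C 6, F 11, A 3, E 7, B 5, H 7 (total 39).

C 6, F 11, A 3, E 7, B 5, H 7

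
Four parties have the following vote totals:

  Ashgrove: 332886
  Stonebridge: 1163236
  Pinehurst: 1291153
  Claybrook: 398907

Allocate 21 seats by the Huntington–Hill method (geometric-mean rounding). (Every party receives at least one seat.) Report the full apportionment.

With divisor 153804: modified quotas Ashgrove 2.164, Stonebridge 7.563, Pinehurst 8.395, Claybrook 2.594.
Geometric-mean thresholds: Ashgrove √(2·3)=2.449, Stonebridge √(7·8)=7.483, Pinehurst √(8·9)=8.485, Claybrook √(2·3)=2.449.
Each quota rounded against its threshold gives Ashgrove 2, Stonebridge 8, Pinehurst 8, Claybrook 3 (total 21).

Ashgrove: 2; Stonebridge: 8; Pinehurst: 8; Claybrook: 3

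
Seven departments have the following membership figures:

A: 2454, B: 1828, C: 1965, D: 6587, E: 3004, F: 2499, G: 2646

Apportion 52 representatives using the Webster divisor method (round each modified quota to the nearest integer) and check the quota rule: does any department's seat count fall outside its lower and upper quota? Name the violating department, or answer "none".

Standard quotas: A 6.081, B 4.530, C 4.870, D 16.324, E 7.445, F 6.193, G 6.557.
Webster allocation: A 6, B 5, C 5, D 16, E 7, F 6, G 7.
Every allocation lies between the lower and upper quota.

none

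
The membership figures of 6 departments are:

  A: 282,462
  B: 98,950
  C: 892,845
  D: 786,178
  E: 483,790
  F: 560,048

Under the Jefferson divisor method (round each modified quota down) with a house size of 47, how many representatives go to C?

14

Standard divisor 3104273/47 ≈ 66048.362; standard quotas: A 4.277, B 1.498, C 13.518, D 11.903, E 7.325, F 8.479.
Rounding down gives 4, 1, 13, 11, 7, 8 = 44 seats, so the divisor must be adjusted.
With modified divisor 61400: modified quotas A 4.600, B 1.612, C 14.541, D 12.804, E 7.879, F 9.121.
Rounding down: A 4, B 1, C 14, D 12, E 7, F 9 (total 47).
C receives 14.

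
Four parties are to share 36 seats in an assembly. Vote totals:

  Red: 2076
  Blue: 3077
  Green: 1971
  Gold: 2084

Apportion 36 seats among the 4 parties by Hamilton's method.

Red 8, Blue 12, Green 8, Gold 8

Standard divisor: 9208 ÷ 36 ≈ 255.778.
Standard quotas: Red 8.116, Blue 12.030, Green 7.706, Gold 8.148.
Lower quotas: Red 8, Blue 12, Green 7, Gold 8 (sum 35, leaving 1 seat).
Remainders in descending order: Green 0.706, Gold 0.148, Red 0.116, Blue 0.030.
Largest remainder: Green receives the extra seat.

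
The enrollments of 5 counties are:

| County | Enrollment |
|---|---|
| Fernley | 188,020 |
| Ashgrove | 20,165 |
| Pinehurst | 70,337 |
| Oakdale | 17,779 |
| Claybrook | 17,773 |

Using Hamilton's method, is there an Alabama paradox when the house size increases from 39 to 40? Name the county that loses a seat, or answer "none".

none

At 39 seats: Fernley 23, Ashgrove 3, Pinehurst 9, Oakdale 2, Claybrook 2.
At 40 seats: Fernley 24, Ashgrove 3, Pinehurst 9, Oakdale 2, Claybrook 2.
No county's allocation decreased.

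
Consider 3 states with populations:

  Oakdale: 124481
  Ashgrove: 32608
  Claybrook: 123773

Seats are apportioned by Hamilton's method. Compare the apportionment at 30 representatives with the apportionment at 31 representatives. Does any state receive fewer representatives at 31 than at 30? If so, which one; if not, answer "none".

Ashgrove

At 30 seats: Oakdale 13, Ashgrove 4, Claybrook 13.
At 31 seats: Oakdale 14, Ashgrove 3, Claybrook 14.
Ashgrove drops from 4 to 3.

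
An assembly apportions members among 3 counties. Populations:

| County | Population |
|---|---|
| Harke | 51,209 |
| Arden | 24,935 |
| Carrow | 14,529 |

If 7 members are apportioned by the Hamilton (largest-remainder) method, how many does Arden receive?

Standard divisor: 90673 ÷ 7 ≈ 12953.286.
Standard quotas: Harke 3.9534, Arden 1.9250, Carrow 1.1216.
Lower quotas: Harke 3, Arden 1, Carrow 1 (sum 5, leaving 2 seats).
Remainders in descending order: Harke 0.9534, Arden 0.9250, Carrow 0.1216.
The surplus seats go to Harke, Arden.
Arden receives 2.

2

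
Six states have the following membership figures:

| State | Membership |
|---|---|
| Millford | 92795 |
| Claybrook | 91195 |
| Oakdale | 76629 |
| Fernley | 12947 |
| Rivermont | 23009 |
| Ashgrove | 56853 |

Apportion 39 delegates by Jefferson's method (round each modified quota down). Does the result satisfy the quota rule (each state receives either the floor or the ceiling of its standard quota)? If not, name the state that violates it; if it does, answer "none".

Standard quotas: Millford 10.240, Claybrook 10.063, Oakdale 8.456, Fernley 1.429, Rivermont 2.539, Ashgrove 6.274.
Jefferson allocation: Millford 11, Claybrook 10, Oakdale 9, Fernley 1, Rivermont 2, Ashgrove 6.
Every allocation lies between the lower and upper quota.

none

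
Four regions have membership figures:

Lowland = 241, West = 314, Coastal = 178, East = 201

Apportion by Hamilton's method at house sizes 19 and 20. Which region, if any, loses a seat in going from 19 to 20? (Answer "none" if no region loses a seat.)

At 19 seats: Lowland 5, West 6, Coastal 4, East 4.
At 20 seats: Lowland 5, West 7, Coastal 4, East 4.
No region's allocation decreased.

none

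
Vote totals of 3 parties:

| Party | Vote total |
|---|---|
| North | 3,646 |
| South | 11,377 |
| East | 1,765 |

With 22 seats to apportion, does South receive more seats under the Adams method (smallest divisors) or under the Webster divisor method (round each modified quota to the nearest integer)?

Webster

Adams: North 5, South 14, East 3.
Webster: North 5, South 15, East 2.
South gets 14 under Adams and 15 under Webster.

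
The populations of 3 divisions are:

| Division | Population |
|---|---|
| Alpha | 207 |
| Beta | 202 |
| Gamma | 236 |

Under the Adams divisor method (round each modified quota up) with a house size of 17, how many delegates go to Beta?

Standard divisor 645/17 ≈ 37.941; standard quotas: Alpha 5.456, Beta 5.324, Gamma 6.220.
Rounding up gives 6, 6, 7 = 19 seats, so the divisor must be adjusted.
With modified divisor 41: modified quotas Alpha 5.049, Beta 4.927, Gamma 5.756.
Rounding up: Alpha 6, Beta 5, Gamma 6 (total 17).
Beta receives 5.

5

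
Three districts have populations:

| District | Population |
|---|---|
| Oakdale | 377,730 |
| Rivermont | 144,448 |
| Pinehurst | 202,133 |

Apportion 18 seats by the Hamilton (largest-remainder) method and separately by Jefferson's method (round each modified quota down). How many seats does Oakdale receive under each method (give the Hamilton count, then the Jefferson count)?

9 and 10

Hamilton: Oakdale 9, Rivermont 4, Pinehurst 5.
Jefferson: Oakdale 10, Rivermont 3, Pinehurst 5.
Oakdale gets 9 under Hamilton and 10 under Jefferson.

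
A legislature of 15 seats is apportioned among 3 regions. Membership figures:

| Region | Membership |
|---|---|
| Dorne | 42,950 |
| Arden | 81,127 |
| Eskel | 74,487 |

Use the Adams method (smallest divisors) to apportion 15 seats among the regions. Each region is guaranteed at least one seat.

Standard divisor 198564/15 ≈ 13237.6; standard quotas: Dorne 3.245, Arden 6.129, Eskel 5.627.
Rounding up gives 4, 7, 6 = 17 seats, so the divisor must be adjusted.
With modified divisor 14600: modified quotas Dorne 2.942, Arden 5.557, Eskel 5.102.
Rounding up: Dorne 3, Arden 6, Eskel 6 (total 15).

Dorne 3, Arden 6, Eskel 6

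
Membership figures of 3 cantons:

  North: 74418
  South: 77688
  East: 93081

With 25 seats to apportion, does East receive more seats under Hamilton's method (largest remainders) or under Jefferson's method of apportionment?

Hamilton: North 8, South 8, East 9.
Jefferson: North 7, South 8, East 10.
East gets 9 under Hamilton and 10 under Jefferson.

Jefferson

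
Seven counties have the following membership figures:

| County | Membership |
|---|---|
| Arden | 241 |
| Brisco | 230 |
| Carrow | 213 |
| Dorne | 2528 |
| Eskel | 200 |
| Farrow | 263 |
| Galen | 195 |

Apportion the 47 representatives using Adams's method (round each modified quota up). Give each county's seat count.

Arden=3, Brisco=3, Carrow=3, Dorne=29, Eskel=3, Farrow=3, Galen=3

Standard divisor 3870/47 ≈ 82.34; standard quotas: Arden 2.927, Brisco 2.793, Carrow 2.587, Dorne 30.702, Eskel 2.429, Farrow 3.194, Galen 2.368.
Rounding up gives 3, 3, 3, 31, 3, 4, 3 = 50 seats, so the divisor must be adjusted.
With modified divisor 90: modified quotas Arden 2.678, Brisco 2.556, Carrow 2.367, Dorne 28.089, Eskel 2.222, Farrow 2.922, Galen 2.167.
Rounding up: Arden 3, Brisco 3, Carrow 3, Dorne 29, Eskel 3, Farrow 3, Galen 3 (total 47).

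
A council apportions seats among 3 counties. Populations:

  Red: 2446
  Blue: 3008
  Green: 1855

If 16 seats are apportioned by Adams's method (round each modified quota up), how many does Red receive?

Standard divisor 7309/16 ≈ 456.812; standard quotas: Red 5.354, Blue 6.585, Green 4.061.
Rounding up gives 6, 7, 5 = 18 seats, so the divisor must be adjusted.
With modified divisor 495: modified quotas Red 4.941, Blue 6.077, Green 3.747.
Rounding up: Red 5, Blue 7, Green 4 (total 16).
Red receives 5.

5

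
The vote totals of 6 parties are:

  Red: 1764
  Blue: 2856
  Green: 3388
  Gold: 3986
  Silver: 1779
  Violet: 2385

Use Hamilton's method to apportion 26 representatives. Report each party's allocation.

Red=3, Blue=5, Green=5, Gold=6, Silver=3, Violet=4

The standard divisor is 16158/26 ≈ 621.462.
Standard quotas: Red 2.838, Blue 4.596, Green 5.452, Gold 6.414, Silver 2.863, Violet 3.838.
Lower quotas: Red 2, Blue 4, Green 5, Gold 6, Silver 2, Violet 3 (sum 22, leaving 4 seats).
Remainders in descending order: Silver 0.863, Red 0.838, Violet 0.838, Blue 0.596, Green 0.452, Gold 0.414.
The surplus seats go to Silver, Red, Violet, Blue.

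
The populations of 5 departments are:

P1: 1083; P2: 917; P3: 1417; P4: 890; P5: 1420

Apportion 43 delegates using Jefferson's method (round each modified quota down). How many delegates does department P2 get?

7

Standard divisor 5727/43 ≈ 133.186; standard quotas: P1 8.131, P2 6.885, P3 10.639, P4 6.682, P5 10.662.
Rounding down gives 8, 6, 10, 6, 10 = 40 seats, so the divisor must be adjusted.
With modified divisor 128: modified quotas P1 8.461, P2 7.164, P3 11.070, P4 6.953, P5 11.094.
Rounding down: P1 8, P2 7, P3 11, P4 6, P5 11 (total 43).
P2 receives 7.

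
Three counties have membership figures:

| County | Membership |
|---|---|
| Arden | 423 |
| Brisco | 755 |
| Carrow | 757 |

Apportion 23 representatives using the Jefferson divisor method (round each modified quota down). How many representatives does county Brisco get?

9

Standard divisor 1935/23 ≈ 84.13; standard quotas: Arden 5.028, Brisco 8.974, Carrow 8.998.
Rounding down gives 5, 8, 8 = 21 seats, so the divisor must be adjusted.
With modified divisor 80: modified quotas Arden 5.287, Brisco 9.438, Carrow 9.463.
Rounding down: Arden 5, Brisco 9, Carrow 9 (total 23).
Brisco receives 9.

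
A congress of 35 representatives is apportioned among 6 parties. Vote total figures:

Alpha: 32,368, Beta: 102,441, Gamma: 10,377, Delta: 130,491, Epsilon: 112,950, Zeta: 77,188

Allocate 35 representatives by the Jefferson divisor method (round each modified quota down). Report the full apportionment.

Standard divisor 465815/35 ≈ 13309; standard quotas: Alpha 2.432, Beta 7.697, Gamma 0.780, Delta 9.805, Epsilon 8.487, Zeta 5.800.
Rounding down gives 2, 7, 0, 9, 8, 5 = 31 seats, so the divisor must be adjusted.
With modified divisor 12200: modified quotas Alpha 2.653, Beta 8.397, Gamma 0.851, Delta 10.696, Epsilon 9.258, Zeta 6.327.
Rounding down: Alpha 2, Beta 8, Gamma 0, Delta 10, Epsilon 9, Zeta 6 (total 35).

Alpha: 2; Beta: 8; Gamma: 0; Delta: 10; Epsilon: 9; Zeta: 6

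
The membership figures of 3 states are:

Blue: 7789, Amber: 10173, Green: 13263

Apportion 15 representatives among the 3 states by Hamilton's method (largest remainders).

Blue 4; Amber 5; Green 6

Total 31225; standard divisor 31225/15 ≈ 2081.667.
Standard quotas: Blue 3.7417, Amber 4.8869, Green 6.3713.
Lower quotas: Blue 3, Amber 4, Green 6 (sum 13, leaving 2 seats).
Remainders in descending order: Amber 0.8869, Blue 0.7417, Green 0.3713.
The surplus seats go to Amber, Blue.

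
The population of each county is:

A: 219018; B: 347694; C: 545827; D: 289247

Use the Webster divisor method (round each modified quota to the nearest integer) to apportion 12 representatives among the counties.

A 2, B 3, C 5, D 2

Standard divisor 1401786/12 ≈ 116815.5; standard quotas: A 1.875, B 2.976, C 4.673, D 2.476.
Rounding to the nearest integer gives A 2, B 3, C 5, D 2 — total 12, matching the house size, so no adjustment is needed.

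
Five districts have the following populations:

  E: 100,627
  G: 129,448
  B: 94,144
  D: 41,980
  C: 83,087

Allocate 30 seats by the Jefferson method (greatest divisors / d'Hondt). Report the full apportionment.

Standard divisor 449286/30 ≈ 14976.2; standard quotas: E 6.719, G 8.644, B 6.286, D 2.803, C 5.548.
Rounding down gives 6, 8, 6, 2, 5 = 27 seats, so the divisor must be adjusted.
With modified divisor 13900: modified quotas E 7.239, G 9.313, B 6.773, D 3.020, C 5.977.
Rounding down: E 7, G 9, B 6, D 3, C 5 (total 30).

E: 7, G: 9, B: 6, D: 3, C: 5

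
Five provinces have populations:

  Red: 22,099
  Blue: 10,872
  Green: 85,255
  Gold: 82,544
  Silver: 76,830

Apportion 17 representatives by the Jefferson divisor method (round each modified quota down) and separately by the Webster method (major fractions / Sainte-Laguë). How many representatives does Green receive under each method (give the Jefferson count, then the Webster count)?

Jefferson: Red 1, Blue 0, Green 6, Gold 5, Silver 5.
Webster: Red 1, Blue 1, Green 5, Gold 5, Silver 5.
Green gets 6 under Jefferson and 5 under Webster.

6 and 5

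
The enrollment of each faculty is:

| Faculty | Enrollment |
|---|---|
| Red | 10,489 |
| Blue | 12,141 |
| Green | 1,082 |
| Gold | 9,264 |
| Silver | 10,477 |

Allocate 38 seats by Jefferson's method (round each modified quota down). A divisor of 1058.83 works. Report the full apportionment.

With modified divisor 1058.83: modified quotas Red 9.906, Blue 11.466, Green 1.022, Gold 8.749, Silver 9.895.
Rounding down: Red 9, Blue 11, Green 1, Gold 8, Silver 9 (total 38).

Red 9; Blue 11; Green 1; Gold 8; Silver 9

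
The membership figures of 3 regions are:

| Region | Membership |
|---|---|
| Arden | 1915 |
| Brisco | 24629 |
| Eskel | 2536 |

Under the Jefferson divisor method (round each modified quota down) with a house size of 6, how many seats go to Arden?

0

Standard divisor 29080/6 ≈ 4846.667; standard quotas: Arden 0.395, Brisco 5.082, Eskel 0.523.
Rounding down gives 0, 5, 0 = 5 seats, so the divisor must be adjusted.
With modified divisor 3800: modified quotas Arden 0.504, Brisco 6.481, Eskel 0.667.
Rounding down: Arden 0, Brisco 6, Eskel 0 (total 6).
Arden receives 0.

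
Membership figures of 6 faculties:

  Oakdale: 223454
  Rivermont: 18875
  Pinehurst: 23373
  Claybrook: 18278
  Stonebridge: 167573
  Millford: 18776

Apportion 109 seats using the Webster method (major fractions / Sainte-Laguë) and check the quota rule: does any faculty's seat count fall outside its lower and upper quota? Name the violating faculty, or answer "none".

Oakdale

Standard quotas: Oakdale 51.786, Rivermont 4.374, Pinehurst 5.417, Claybrook 4.236, Stonebridge 38.835, Millford 4.351.
Webster allocation: Oakdale 53, Rivermont 4, Pinehurst 5, Claybrook 4, Stonebridge 39, Millford 4.
Oakdale has quota 51.786 (lower 51, upper 52) but receives 53 — outside the quota interval.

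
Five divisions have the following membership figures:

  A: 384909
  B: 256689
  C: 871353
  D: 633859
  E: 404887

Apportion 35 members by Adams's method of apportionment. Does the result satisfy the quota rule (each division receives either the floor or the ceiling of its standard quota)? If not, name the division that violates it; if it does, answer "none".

Standard quotas: A 5.280, B 3.521, C 11.952, D 8.694, E 5.554.
Adams allocation: A 5, B 4, C 11, D 9, E 6.
Every allocation lies between the lower and upper quota.

none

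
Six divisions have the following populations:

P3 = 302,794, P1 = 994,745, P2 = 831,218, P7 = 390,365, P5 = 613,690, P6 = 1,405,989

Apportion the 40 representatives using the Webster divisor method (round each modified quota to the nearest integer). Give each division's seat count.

Standard divisor 4538801/40 ≈ 113470.025; standard quotas: P3 2.668, P1 8.767, P2 7.325, P7 3.440, P5 5.408, P6 12.391.
Rounding to the nearest integer gives 3, 9, 7, 3, 5, 12 = 39 seats, so the divisor must be adjusted.
With modified divisor 112209: modified quotas P3 2.698, P1 8.865, P2 7.408, P7 3.479, P5 5.469, P6 12.530.
Rounding to the nearest integer: P3 3, P1 9, P2 7, P7 3, P5 5, P6 13 (total 40).

P3: 3; P1: 9; P2: 7; P7: 3; P5: 5; P6: 13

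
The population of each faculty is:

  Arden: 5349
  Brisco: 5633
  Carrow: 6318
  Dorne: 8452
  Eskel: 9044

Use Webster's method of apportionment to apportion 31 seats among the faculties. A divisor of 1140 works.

With modified divisor 1140: modified quotas Arden 4.692, Brisco 4.941, Carrow 5.542, Dorne 7.414, Eskel 7.933.
Rounding to the nearest integer: Arden 5, Brisco 5, Carrow 6, Dorne 7, Eskel 8 (total 31).

Arden=5, Brisco=5, Carrow=6, Dorne=7, Eskel=8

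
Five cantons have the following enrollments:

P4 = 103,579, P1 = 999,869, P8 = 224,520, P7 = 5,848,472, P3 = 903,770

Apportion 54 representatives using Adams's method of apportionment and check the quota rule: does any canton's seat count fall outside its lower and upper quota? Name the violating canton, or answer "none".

Standard quotas: P4 0.692, P1 6.682, P8 1.500, P7 39.085, P3 6.040.
Adams allocation: P4 1, P1 7, P8 2, P7 38, P3 6.
P7 has quota 39.085 (lower 39, upper 40) but receives 38 — outside the quota interval.

P7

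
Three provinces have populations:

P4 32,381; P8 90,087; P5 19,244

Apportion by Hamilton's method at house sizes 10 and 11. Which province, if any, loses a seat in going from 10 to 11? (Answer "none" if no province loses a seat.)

P5

At 10 seats: P4 2, P8 6, P5 2.
At 11 seats: P4 3, P8 7, P5 1.
P5 drops from 2 to 1.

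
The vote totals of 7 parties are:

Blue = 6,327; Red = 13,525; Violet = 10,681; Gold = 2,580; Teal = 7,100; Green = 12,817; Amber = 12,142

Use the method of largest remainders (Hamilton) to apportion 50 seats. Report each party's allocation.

Standard divisor: 65172 ÷ 50 ≈ 1303.44.
Standard quotas: Blue 4.8541, Red 10.3764, Violet 8.1945, Gold 1.9794, Teal 5.4471, Green 9.8332, Amber 9.3154.
Lower quotas: Blue 4, Red 10, Violet 8, Gold 1, Teal 5, Green 9, Amber 9 (sum 46, leaving 4 seats).
Remainders in descending order: Gold 0.9794, Blue 0.8541, Green 0.8332, Teal 0.4471, Red 0.3764, Amber 0.3154, Violet 0.1945.
The surplus seats go to Gold, Blue, Green, Teal.

Blue 5, Red 10, Violet 8, Gold 2, Teal 6, Green 10, Amber 9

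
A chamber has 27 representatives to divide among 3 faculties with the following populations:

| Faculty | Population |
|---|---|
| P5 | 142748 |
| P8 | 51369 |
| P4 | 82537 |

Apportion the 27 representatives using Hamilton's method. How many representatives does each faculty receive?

Total 276654; standard divisor 276654/27 ≈ 10246.444.
Standard quotas: P5 13.9315, P8 5.0133, P4 8.0552.
Lower quotas: P5 13, P8 5, P4 8 (sum 26, leaving 1 seat).
Remainders in descending order: P5 0.9315, P4 0.0552, P8 0.0133.
Largest remainder: P5 receives the extra seat.

P5 14, P8 5, P4 8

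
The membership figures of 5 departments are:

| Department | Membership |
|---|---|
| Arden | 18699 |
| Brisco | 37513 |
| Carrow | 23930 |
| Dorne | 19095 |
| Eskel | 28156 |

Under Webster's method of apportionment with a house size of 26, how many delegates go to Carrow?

Standard divisor 127393/26 ≈ 4899.731; standard quotas: Arden 3.816, Brisco 7.656, Carrow 4.884, Dorne 3.897, Eskel 5.746.
Rounding to the nearest integer gives 4, 8, 5, 4, 6 = 27 seats, so the divisor must be adjusted.
With modified divisor 5100: modified quotas Arden 3.666, Brisco 7.355, Carrow 4.692, Dorne 3.744, Eskel 5.521.
Rounding to the nearest integer: Arden 4, Brisco 7, Carrow 5, Dorne 4, Eskel 6 (total 26).
Carrow receives 5.

5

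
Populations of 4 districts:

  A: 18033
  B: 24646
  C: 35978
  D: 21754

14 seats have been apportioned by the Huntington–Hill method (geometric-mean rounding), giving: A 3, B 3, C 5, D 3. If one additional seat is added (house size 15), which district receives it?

B

Priority for the next seat is population ÷ (√(s·(s+1))).
Priorities: A 5205.679, B 7114.687, C 6568.654, D 6279.839.
Highest priority: B.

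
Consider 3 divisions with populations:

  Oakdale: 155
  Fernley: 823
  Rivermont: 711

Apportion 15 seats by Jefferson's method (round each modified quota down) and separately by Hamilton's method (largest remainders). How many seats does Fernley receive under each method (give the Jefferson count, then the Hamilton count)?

Jefferson: Oakdale 1, Fernley 8, Rivermont 6.
Hamilton: Oakdale 2, Fernley 7, Rivermont 6.
Fernley gets 8 under Jefferson and 7 under Hamilton.

8 and 7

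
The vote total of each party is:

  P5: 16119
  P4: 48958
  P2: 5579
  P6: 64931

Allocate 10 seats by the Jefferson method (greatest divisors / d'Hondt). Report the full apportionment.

Standard divisor 135587/10 ≈ 13558.7; standard quotas: P5 1.189, P4 3.611, P2 0.411, P6 4.789.
Rounding down gives 1, 3, 0, 4 = 8 seats, so the divisor must be adjusted.
With modified divisor 11500: modified quotas P5 1.402, P4 4.257, P2 0.485, P6 5.646.
Rounding down: P5 1, P4 4, P2 0, P6 5 (total 10).

P5=1; P4=4; P2=0; P6=5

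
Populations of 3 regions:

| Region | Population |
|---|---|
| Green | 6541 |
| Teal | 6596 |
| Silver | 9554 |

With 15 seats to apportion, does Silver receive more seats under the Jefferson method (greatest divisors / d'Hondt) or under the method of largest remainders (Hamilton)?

Jefferson: Green 4, Teal 4, Silver 7.
Hamilton: Green 4, Teal 5, Silver 6.
Silver gets 7 under Jefferson and 6 under Hamilton.

Jefferson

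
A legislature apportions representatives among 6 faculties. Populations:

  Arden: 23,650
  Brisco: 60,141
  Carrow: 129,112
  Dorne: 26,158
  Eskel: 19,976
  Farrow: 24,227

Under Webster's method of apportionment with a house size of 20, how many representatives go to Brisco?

4

Standard divisor 283264/20 ≈ 14163.2; standard quotas: Arden 1.670, Brisco 4.246, Carrow 9.116, Dorne 1.847, Eskel 1.410, Farrow 1.711.
Rounding to the nearest integer gives Arden 2, Brisco 4, Carrow 9, Dorne 2, Eskel 1, Farrow 2 — total 20, matching the house size, so no adjustment is needed.
Brisco receives 4.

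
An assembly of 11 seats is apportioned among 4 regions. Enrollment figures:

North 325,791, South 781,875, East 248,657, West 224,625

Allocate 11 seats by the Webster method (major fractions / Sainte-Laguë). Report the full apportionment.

North: 2, South: 5, East: 2, West: 2

Standard divisor 1580948/11 ≈ 143722.545; standard quotas: North 2.267, South 5.440, East 1.730, West 1.563.
Rounding to the nearest integer gives North 2, South 5, East 2, West 2 — total 11, matching the house size, so no adjustment is needed.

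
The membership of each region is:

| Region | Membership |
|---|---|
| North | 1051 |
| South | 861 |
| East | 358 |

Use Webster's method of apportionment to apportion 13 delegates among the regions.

Standard divisor 2270/13 ≈ 174.615; standard quotas: North 6.019, South 4.931, East 2.050.
Rounding to the nearest integer gives North 6, South 5, East 2 — total 13, matching the house size, so no adjustment is needed.

North 6; South 5; East 2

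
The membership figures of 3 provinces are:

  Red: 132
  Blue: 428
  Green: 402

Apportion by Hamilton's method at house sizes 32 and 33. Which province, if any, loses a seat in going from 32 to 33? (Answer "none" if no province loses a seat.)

Red

At 32 seats: Red 5, Blue 14, Green 13.
At 33 seats: Red 4, Blue 15, Green 14.
Red drops from 5 to 4.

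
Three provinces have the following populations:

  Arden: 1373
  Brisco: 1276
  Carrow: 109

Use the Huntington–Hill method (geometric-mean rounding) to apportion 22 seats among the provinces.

With divisor 126: modified quotas Arden 10.897, Brisco 10.127, Carrow 0.865.
Geometric-mean thresholds: Arden √(10·11)=10.488, Brisco √(10·11)=10.488, Carrow (min 1).
Each quota rounded against its threshold gives Arden 11, Brisco 10, Carrow 1 (total 22).

Arden 11, Brisco 10, Carrow 1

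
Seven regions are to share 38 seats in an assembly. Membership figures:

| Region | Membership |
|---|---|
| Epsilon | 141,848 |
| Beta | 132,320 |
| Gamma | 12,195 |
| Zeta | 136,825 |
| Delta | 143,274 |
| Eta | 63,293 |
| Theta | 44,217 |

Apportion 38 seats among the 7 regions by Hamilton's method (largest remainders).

Epsilon: 8, Beta: 7, Gamma: 1, Zeta: 8, Delta: 8, Eta: 4, Theta: 2

Standard divisor: 673972 ÷ 38 ≈ 17736.105.
Standard quotas: Epsilon 7.9977, Beta 7.4605, Gamma 0.6876, Zeta 7.7145, Delta 8.0781, Eta 3.5686, Theta 2.4931.
Lower quotas: Epsilon 7, Beta 7, Gamma 0, Zeta 7, Delta 8, Eta 3, Theta 2 (sum 34, leaving 4 seats).
Remainders in descending order: Epsilon 0.9977, Zeta 0.7145, Gamma 0.6876, Eta 0.5686, Theta 0.4931, Beta 0.4605, Delta 0.0781.
Largest remainders: Epsilon, Zeta, Gamma, Eta receive the extra seats.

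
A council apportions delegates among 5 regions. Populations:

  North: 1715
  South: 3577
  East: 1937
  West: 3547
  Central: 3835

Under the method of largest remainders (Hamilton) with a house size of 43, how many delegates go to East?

The standard divisor is 14611/43 ≈ 339.791.
Standard quotas: North 5.047, South 10.527, East 5.701, West 10.439, Central 11.286.
Lower quotas: North 5, South 10, East 5, West 10, Central 11 (sum 41, leaving 2 seats).
Remainders in descending order: East 0.701, South 0.527, West 0.439, Central 0.286, North 0.047.
Largest remainders: East, South receive the extra seats.
East receives 6.

6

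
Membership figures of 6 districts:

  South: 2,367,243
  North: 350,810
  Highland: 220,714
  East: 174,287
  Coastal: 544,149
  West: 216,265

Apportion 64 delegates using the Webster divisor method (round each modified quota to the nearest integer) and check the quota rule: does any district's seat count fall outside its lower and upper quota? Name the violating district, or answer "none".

South

Standard quotas: South 39.113, North 5.796, Highland 3.647, East 2.880, Coastal 8.991, West 3.573.
Webster allocation: South 38, North 6, Highland 4, East 3, Coastal 9, West 4.
South has quota 39.113 (lower 39, upper 40) but receives 38 — outside the quota interval.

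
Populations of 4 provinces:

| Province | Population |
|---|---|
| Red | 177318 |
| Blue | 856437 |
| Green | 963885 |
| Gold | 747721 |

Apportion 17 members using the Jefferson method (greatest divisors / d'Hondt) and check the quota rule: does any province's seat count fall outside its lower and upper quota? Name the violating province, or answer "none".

Standard quotas: Red 1.098, Blue 5.303, Green 5.969, Gold 4.630.
Jefferson allocation: Red 1, Blue 5, Green 6, Gold 5.
Every allocation lies between the lower and upper quota.

none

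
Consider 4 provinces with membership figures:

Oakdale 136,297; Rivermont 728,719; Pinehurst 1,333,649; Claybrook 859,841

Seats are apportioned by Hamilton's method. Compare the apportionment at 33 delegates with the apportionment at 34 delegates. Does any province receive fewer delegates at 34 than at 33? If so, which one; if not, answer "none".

Oakdale

At 33 seats: Oakdale 2, Rivermont 8, Pinehurst 14, Claybrook 9.
At 34 seats: Oakdale 1, Rivermont 8, Pinehurst 15, Claybrook 10.
Oakdale drops from 2 to 1.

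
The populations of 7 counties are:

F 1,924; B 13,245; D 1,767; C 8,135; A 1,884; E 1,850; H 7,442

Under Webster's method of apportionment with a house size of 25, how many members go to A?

Standard divisor 36247/25 ≈ 1449.88; standard quotas: F 1.327, B 9.135, D 1.219, C 5.611, A 1.299, E 1.276, H 5.133.
Rounding to the nearest integer gives 1, 9, 1, 6, 1, 1, 5 = 24 seats, so the divisor must be adjusted.
With modified divisor 1370: modified quotas F 1.404, B 9.668, D 1.290, C 5.938, A 1.375, E 1.350, H 5.432.
Rounding to the nearest integer: F 1, B 10, D 1, C 6, A 1, E 1, H 5 (total 25).
A receives 1.

1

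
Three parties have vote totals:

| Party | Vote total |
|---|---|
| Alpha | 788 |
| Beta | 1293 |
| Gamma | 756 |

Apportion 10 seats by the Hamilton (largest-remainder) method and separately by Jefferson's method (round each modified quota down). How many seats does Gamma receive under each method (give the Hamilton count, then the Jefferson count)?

Hamilton: Alpha 3, Beta 4, Gamma 3.
Jefferson: Alpha 3, Beta 5, Gamma 2.
Gamma gets 3 under Hamilton and 2 under Jefferson.

3 and 2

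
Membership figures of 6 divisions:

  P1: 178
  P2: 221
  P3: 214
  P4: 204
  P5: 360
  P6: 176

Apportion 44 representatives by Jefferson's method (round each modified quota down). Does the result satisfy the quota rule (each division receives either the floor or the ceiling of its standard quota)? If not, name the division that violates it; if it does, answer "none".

Standard quotas: P1 5.789, P2 7.187, P3 6.959, P4 6.634, P5 11.707, P6 5.724.
Jefferson allocation: P1 6, P2 7, P3 7, P4 6, P5 12, P6 6.
Every allocation lies between the lower and upper quota.

none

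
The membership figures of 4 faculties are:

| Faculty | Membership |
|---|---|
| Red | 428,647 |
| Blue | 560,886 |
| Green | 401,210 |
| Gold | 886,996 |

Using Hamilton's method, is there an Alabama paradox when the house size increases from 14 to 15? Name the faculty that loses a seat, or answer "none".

At 14 seats: Red 3, Blue 3, Green 3, Gold 5.
At 15 seats: Red 3, Blue 4, Green 2, Gold 6.
Green drops from 3 to 2.

Green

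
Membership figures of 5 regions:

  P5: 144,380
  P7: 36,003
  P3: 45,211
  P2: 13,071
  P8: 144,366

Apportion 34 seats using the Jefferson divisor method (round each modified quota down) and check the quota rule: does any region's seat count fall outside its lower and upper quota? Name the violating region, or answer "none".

Standard quotas: P5 12.816, P7 3.196, P3 4.013, P2 1.160, P8 12.815.
Jefferson allocation: P5 13, P7 3, P3 4, P2 1, P8 13.
Every allocation lies between the lower and upper quota.

none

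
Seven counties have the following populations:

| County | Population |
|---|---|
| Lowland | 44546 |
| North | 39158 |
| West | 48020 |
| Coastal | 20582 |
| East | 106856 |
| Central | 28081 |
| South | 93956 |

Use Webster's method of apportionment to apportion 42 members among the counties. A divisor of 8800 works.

With modified divisor 8800: modified quotas Lowland 5.062, North 4.450, West 5.457, Coastal 2.339, East 12.143, Central 3.191, South 10.677.
Rounding to the nearest integer: Lowland 5, North 4, West 5, Coastal 2, East 12, Central 3, South 11 (total 42).

Lowland 5; North 4; West 5; Coastal 2; East 12; Central 3; South 11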